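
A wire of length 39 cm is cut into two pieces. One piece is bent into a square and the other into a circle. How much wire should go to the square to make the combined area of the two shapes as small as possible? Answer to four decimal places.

Let x be the length used for the square. Square side x/4; circle radius (39−x)/(2π).
A(x) = (x/4)² + π·((39−x)/(2π))² = x²/16 + (39−x)²/(4π) for 0 ≤ x ≤ 39. A'(x) = x/8 − (39−x)/(2π) = 0 gives x = 4·39/(π+4) ≈ 21.8439.
A'' = 1/8 + 1/(2π) > 0, so this gives the minimum combined area; x ≈ 21.8439 cm to the square.

21.8439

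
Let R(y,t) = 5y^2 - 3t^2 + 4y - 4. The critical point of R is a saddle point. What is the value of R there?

-24/5

∂R/∂y = 10y + 4 = 0 and ∂R/∂t = -6t = 0, so (y, t) = (-2/5, 0).
The Hessian has R_{yy} = 10, R_{tt} = -6, R_{yt} = 0, giving D = -60 < 0, so the point is a saddle point.
R(-2/5, 0) = -24/5.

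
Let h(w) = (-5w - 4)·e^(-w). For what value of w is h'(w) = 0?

1/5

By the product rule, h'(w) = (5w - 1)·e^(-w). Since e^(-w) > 0, the only critical point is w = 1/5.
h''(1/5) has the same sign as 5 > 0, so this is a local minimum.
h(1/5) = (-5)·e^(-1/5) ≈ -4.0937.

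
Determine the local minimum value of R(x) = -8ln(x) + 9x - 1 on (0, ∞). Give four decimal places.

7.9423

R'(x) = -8/x + 9 = 0 gives x = 8/9.
R''(x) = 8/x², which is positive for x > 0, so this is a local minimum.
R(8/9) = -8·ln(8/9) + 8 - 1 ≈ 7.9423.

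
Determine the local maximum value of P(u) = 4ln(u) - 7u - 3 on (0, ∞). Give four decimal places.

-9.2385

P'(u) = 4/u − 7 = 0 gives u = 4/7.
P''(u) = -4/u², which is negative for u > 0, so this is a local maximum.
P(4/7) = 4·ln(4/7) - 4 - 3 ≈ -9.2385.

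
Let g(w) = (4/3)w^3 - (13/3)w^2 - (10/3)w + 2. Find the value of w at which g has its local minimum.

5/2

g'(w) = 4w^2 - (26/3)w - 10/3. Setting g'(w) = 0 gives w ∈ {-1/3, 5/2}.
Second-derivative test with g''(w) = 8w - 26/3: g''(-1/3) = -34/3 < 0 ⇒ local maximum; g''(5/2) = 34/3 > 0 ⇒ local minimum.
Thus g has its local minimum at w = 5/2, with value -151/12.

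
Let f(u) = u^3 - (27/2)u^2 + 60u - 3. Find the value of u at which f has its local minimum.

Critical points: f'(u) = 3u^2 - 27u + 60 vanishes at u = 4, 5.
f''(u) = 6u - 27. f''(4) = -3 < 0 ⇒ local maximum; f''(5) = 3 > 0 ⇒ local minimum.
The local minimum is f(5) = 169/2.

5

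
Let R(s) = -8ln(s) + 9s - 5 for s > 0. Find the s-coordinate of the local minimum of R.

8/9

R'(s) = -8/s + 9 = 0 gives s = 8/9.
R''(s) = 8/s², which is positive for s > 0, so this is a local minimum.
R(8/9) = -8·ln(8/9) + 8 - 5 ≈ 3.9423.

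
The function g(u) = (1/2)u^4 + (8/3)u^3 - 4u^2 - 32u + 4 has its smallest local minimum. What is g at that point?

g'(u) = 2u^3 + 8u^2 - 8u - 32. Setting g'(u) = 0 gives u ∈ {-4, -2, 2}.
g''(u) = 6u^2 + 16u - 8. g''(-4) = 24 > 0 ⇒ local minimum; g''(-2) = -16 < 0 ⇒ local maximum; g''(2) = 48 > 0 ⇒ local minimum.
The smallest local minimum is g(2) = -140/3.

-140/3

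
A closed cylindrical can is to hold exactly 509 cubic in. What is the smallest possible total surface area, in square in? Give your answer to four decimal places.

352.9066

With radius r and height h, πr²h = 509 so h = 509/(πr²), and S(r) = 2πr² + 2πrh = 2πr² + 2·509/r.
S'(r) = 4πr − 2·509/r² = 0 ⇒ r³ = 509/(2π), so r ≈ 4.3269 and h = 2r ≈ 8.6538.
S''(r) = 4π + 4·509/r³ > 0, so this is the minimum; S ≈ 352.9066.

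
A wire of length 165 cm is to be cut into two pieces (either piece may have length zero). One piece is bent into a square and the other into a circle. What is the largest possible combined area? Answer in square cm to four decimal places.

Let x be the length used for the square. Square side x/4; circle radius (165−x)/(2π).
A(x) = (x/4)² + π·((165−x)/(2π))² = x²/16 + (165−x)²/(4π) for 0 ≤ x ≤ 165. A'(x) = x/8 − (165−x)/(2π) = 0 gives x = 4·165/(π+4) ≈ 92.4164.
A'' > 0, so the interior critical point is a minimum; the maximum is at an endpoint. A(0) = 2166.4967 and A(165) = 1701.5625, so the largest area is 2166.4967.

2166.4967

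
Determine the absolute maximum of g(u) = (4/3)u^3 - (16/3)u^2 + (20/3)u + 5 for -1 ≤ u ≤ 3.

The derivative is 4u^2 - (32/3)u + 20/3, which vanishes at u = 1 and u = 5/3.
Compare values at every candidate in [-1, 3]: g(-1) = -25/3, g(1) = 23/3, g(5/3) = 605/81, g(3) = 13.
Hence the absolute maximum is 13 at u = 3.

13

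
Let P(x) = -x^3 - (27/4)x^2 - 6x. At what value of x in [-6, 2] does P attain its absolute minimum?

P'(x) = -3x^2 - (27/2)x - 6, which vanishes at x = -4 and x = -1/2.
Candidates: P(-6) = 9,  P(-4) = -20,  P(-1/2) = 23/16,  P(2) = -47.
So the minimum is P(2) = -47.

2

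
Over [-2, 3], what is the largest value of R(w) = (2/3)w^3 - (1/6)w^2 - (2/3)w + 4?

37/2

Differentiating, R'(w) = 2w^2 - (1/3)w - 2/3; which vanishes at w = -1/2 and w = 2/3.
Compare values at every candidate in [-2, 3]: R(-2) = -2/3,  R(-1/2) = 101/24,  R(2/3) = 298/81,  R(3) = 37/2.
The maximum over the interval is 37/2, attained at w = 3.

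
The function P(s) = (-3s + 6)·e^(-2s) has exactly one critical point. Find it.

By the product rule, P'(s) = (6s - 15)·e^(-2s). Since e^(-2s) > 0, the only critical point is s = 5/2.
P''(5/2) has the same sign as 6 > 0, so this is a local minimum.
P(5/2) = (-3/2)·e^(-5) ≈ -0.0101.

5/2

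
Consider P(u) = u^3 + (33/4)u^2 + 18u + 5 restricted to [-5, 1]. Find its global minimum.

-109/16

P'(u) = 3u^2 + (33/2)u + 18, which vanishes at u = -4 and u = -3/2.
Compare values at every candidate in [-5, 1]: P(-5) = -15/4, P(-4) = 1, P(-3/2) = -109/16, P(1) = 129/4.
The minimum over the interval is -109/16, attained at u = -3/2.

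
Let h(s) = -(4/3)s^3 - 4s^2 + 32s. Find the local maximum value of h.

112/3

h'(s) = -4s^2 - 8s + 32. Setting h'(s) = 0 gives s ∈ {-4, 2}.
Since h''(s) = -8s - 8, we get h''(-4) = 24 > 0 ⇒ local minimum; h''(2) = -24 < 0 ⇒ local maximum.
So the local maximum value is h(2) = 112/3.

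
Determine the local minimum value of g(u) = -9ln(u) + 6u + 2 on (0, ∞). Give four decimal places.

7.3508

g'(u) = -9/u + 6 = 0 gives u = 3/2.
g''(u) = 9/u², which is positive for u > 0, so this is a local minimum.
g(3/2) = -9·ln(3/2) + 9 + 2 ≈ 7.3508.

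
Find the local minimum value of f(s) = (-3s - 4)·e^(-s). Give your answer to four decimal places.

Differentiating with the product rule gives f'(s) = (3s + 1)·e^(-s). Since e^(-s) > 0, the only critical point is s = -1/3.
f''(-1/3) has the same sign as 3 > 0, so this is a local minimum.
f(-1/3) = (-3)·e^(1/3) ≈ -4.1868.

-4.1868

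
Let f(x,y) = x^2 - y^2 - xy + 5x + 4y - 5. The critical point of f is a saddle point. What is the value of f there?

∂f/∂x = 2x - y + 5 = 0 and ∂f/∂y = -x - 2y + 4 = 0, so (x, y) = (-6/5, 13/5).
The Hessian has f_{xx} = 2, f_{yy} = -2, f_{xy} = -1, giving D = -5 < 0, so the point is a saddle point.
f(-6/5, 13/5) = -14/5.

-14/5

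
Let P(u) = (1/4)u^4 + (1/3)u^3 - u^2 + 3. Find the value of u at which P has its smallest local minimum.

-2

P'(u) = u^3 + u^2 - 2u. Setting P'(u) = 0 gives u ∈ {-2, 0, 1}.
P''(u) = 3u^2 + 2u - 2. P''(-2) = 6 > 0 ⇒ local minimum; P''(0) = -2 < 0 ⇒ local maximum; P''(1) = 3 > 0 ⇒ local minimum.
So the smallest local minimum value is P(-2) = 1/3.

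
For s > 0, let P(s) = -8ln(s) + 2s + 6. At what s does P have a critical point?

P'(s) = -8/s + 2 = 0 gives s = 4.
P''(s) = 8/s², which is positive for s > 0, so this is a local minimum.
P(4) = -8·ln(4) + 8 + 6 ≈ 2.9096.

4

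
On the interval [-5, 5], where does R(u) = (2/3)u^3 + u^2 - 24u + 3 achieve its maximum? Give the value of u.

The derivative is 2u^2 + 2u - 24, which vanishes at u = -4 and u = 3.
Evaluating at the critical points and endpoints: R(-5) = 194/3,  R(-4) = 217/3,  R(3) = -42,  R(5) = -26/3.
Hence the absolute maximum is 217/3 at u = -4.

-4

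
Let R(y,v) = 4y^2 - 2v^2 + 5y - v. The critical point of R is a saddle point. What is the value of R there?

∂R/∂y = 8y + 5 = 0 and ∂R/∂v = -4v - 1 = 0, so (y, v) = (-5/8, -1/4).
The Hessian has R_{yy} = 8, R_{vv} = -4, R_{yv} = 0, giving D = -32 < 0, so the point is a saddle point.
R(-5/8, -1/4) = -23/16.

-23/16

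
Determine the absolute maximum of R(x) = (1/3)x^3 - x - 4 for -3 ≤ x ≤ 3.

The derivative is x^2 - 1, which vanishes at x = -1 and x = 1.
Candidates: R(-3) = -10; R(-1) = -10/3; R(1) = -14/3; R(3) = 2.
So the maximum is R(3) = 2.

2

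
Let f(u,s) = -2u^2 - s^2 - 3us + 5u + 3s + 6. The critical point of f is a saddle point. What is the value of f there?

8

∂f/∂u = -4u - 3s + 5 = 0 and ∂f/∂s = -3u - 2s + 3 = 0, so (u, s) = (-1, 3).
The Hessian has f_{uu} = -4, f_{ss} = -2, f_{us} = -3, giving D = -1 < 0, so the point is a saddle point.
f(-1, 3) = 8.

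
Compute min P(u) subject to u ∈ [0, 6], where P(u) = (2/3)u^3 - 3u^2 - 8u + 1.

The derivative is 2u^2 - 6u - 8, whose only zero in [0, 6] is u = 4.
Compare values at every candidate in [0, 6]: P(0) = 1, P(4) = -109/3, P(6) = -11.
So the minimum is P(4) = -109/3.

-109/3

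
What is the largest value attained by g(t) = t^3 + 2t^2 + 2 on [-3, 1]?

g'(t) = 3t^2 + 4t, which vanishes at t = -4/3 and t = 0.
Evaluating at the critical points and endpoints: g(-3) = -7,  g(-4/3) = 86/27,  g(0) = 2,  g(1) = 5.
The maximum over the interval is 5, attained at t = 1.

5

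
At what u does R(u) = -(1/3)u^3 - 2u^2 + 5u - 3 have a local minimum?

Critical points: R'(u) = -u^2 - 4u + 5 vanishes at u = -5, 1.
R''(u) = -2u - 4. R''(-5) = 6 > 0 ⇒ local minimum; R''(1) = -6 < 0 ⇒ local maximum.
So the local minimum value is R(-5) = -109/3.

-5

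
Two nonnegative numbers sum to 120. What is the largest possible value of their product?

With x + y = 120, the product is P(x) = x(120 − x).
P'(x) = 120 − 2x = 0 gives x = 60; P'' = −2 < 0, so this is the maximum.
P = 60·60 = 3600.

3600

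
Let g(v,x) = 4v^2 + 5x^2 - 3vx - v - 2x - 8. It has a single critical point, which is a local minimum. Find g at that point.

∂g/∂v = 8v - 3x - 1 = 0 and ∂g/∂x = -3v + 10x - 2 = 0, so (v, x) = (16/71, 19/71).
The Hessian has g_{vv} = 8, g_{xx} = 10, g_{vx} = -3, giving D = 71 > 0 with g_{vv} > 0, so the point is a local minimum.
g(16/71, 19/71) = -595/71.

-595/71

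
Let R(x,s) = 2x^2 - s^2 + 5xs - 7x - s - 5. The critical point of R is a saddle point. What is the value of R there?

∂R/∂x = 4x + 5s - 7 = 0 and ∂R/∂s = 5x - 2s - 1 = 0, so (x, s) = (19/33, 31/33).
The Hessian has R_{xx} = 4, R_{ss} = -2, R_{xs} = 5, giving D = -33 < 0, so the point is a saddle point.
R(19/33, 31/33) = -247/33.

-247/33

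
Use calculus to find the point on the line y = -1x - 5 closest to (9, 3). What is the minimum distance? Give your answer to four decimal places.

Minimize D(x)^2 = (x - 9)^2 + (-x - 8)^2.
d/dx[D^2] = 2(x - 9) + 2·(-1)·(-x - 8) = 0 ⇒ x = 1/2.
Then y = -11/2 and the distance is √(289/2) ≈ 12.0208.

12.0208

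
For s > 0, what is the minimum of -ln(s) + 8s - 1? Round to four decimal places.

f'(s) = -1/s + 8 = 0 gives s = 1/8.
f''(s) = 1/s², which is positive for s > 0, so this is a local minimum.
f(1/8) = -1·ln(1/8) + 1 - 1 ≈ 2.0794.

2.0794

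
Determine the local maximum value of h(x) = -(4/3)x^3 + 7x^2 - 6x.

h'(x) = -4x^2 + 14x - 6. Setting h'(x) = 0 gives x ∈ {1/2, 3}.
h''(x) = -8x + 14. h''(1/2) = 10 > 0 ⇒ local minimum; h''(3) = -10 < 0 ⇒ local maximum.
Thus h has its local maximum at x = 3, with value 9.

9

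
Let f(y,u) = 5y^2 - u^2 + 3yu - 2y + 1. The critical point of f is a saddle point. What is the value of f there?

∂f/∂y = 10y + 3u - 2 = 0 and ∂f/∂u = 3y - 2u = 0, so (y, u) = (4/29, 6/29).
The Hessian has f_{yy} = 10, f_{uu} = -2, f_{yu} = 3, giving D = -29 < 0, so the point is a saddle point.
f(4/29, 6/29) = 25/29.

25/29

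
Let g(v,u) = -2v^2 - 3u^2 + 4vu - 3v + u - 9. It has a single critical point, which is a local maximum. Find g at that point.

-55/8

∂g/∂v = -4v + 4u - 3 = 0 and ∂g/∂u = 4v - 6u + 1 = 0, so (v, u) = (-7/4, -1).
The Hessian has g_{vv} = -4, g_{uu} = -6, g_{vu} = 4, giving D = 8 > 0 with g_{vv} < 0, so the point is a local maximum.
g(-7/4, -1) = -55/8.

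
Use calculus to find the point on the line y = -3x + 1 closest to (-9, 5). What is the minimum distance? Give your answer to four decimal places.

Minimize D(x)^2 = (x + 9)^2 + (-3x - 4)^2.
d/dx[D^2] = 2(x + 9) + 2·(-3)·(-3x - 4) = 0 ⇒ x = -21/10.
Then y = 73/10 and the distance is √(529/10) ≈ 7.2732.

7.2732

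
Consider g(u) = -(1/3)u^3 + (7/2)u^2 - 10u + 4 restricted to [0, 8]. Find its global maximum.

Differentiating, g'(u) = -u^2 + 7u - 10; which vanishes at u = 2 and u = 5.
Evaluating at the critical points and endpoints: g(0) = 4,  g(2) = -14/3,  g(5) = -1/6,  g(8) = -68/3.
Hence the absolute maximum is 4 at u = 0.

4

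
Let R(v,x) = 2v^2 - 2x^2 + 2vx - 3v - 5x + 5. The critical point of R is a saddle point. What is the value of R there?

51/10

∂R/∂v = 4v + 2x - 3 = 0 and ∂R/∂x = 2v - 4x - 5 = 0, so (v, x) = (11/10, -7/10).
The Hessian has R_{vv} = 4, R_{xx} = -4, R_{vx} = 2, giving D = -20 < 0, so the point is a saddle point.
R(11/10, -7/10) = 51/10.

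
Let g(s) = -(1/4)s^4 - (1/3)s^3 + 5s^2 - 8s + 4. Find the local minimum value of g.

g'(s) = -s^3 - s^2 + 10s - 8. Setting g'(s) = 0 gives s ∈ {-4, 1, 2}.
g''(s) = -3s^2 - 2s + 10. g''(-4) = -30 < 0 ⇒ local maximum; g''(1) = 5 > 0 ⇒ local minimum; g''(2) = -6 < 0 ⇒ local maximum.
So the local minimum value is g(1) = 5/12.

5/12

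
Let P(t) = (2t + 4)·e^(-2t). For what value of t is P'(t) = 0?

Differentiating with the product rule gives P'(t) = (-4t - 6)·e^(-2t). Since e^(-2t) > 0, the only critical point is t = -3/2.
P''(-3/2) has the same sign as -4 < 0, so this is a local maximum.
P(-3/2) = (1)·e^(3) ≈ 20.0855.

-3/2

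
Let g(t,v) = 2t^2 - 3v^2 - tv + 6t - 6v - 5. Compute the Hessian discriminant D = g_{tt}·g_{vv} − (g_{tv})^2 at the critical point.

∂g/∂t = 4t - v + 6 = 0 and ∂g/∂v = -t - 6v - 6 = 0, so (t, v) = (-42/25, -18/25).
The Hessian has g_{tt} = 4, g_{vv} = -6, g_{tv} = -1, giving D = -25 < 0, so the point is a saddle point.
D = (4)·(-6) − (-1)^2 = -25.

-25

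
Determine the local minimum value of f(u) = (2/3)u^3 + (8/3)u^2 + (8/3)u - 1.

Critical points: f'(u) = 2u^2 + (16/3)u + 8/3 vanishes at u = -2, -2/3.
Since f''(u) = 4u + 16/3, we get f''(-2) = -8/3 < 0 ⇒ local maximum; f''(-2/3) = 8/3 > 0 ⇒ local minimum.
The local minimum is f(-2/3) = -145/81.

-145/81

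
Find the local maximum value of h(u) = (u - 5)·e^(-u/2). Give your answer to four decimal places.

Differentiating with the product rule gives h'(u) = (-(1/2)u + 7/2)·e^(-u/2). Since e^(-u/2) > 0, the only critical point is u = 7.
h''(7) has the same sign as -1/2 < 0, so this is a local maximum.
h(7) = (2)·e^(-7/2) ≈ 0.0604.

0.0604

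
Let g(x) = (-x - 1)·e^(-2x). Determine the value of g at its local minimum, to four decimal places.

-1.3591

g'(x) = (-1)·e^(-2x) + (-x - 1)·(-2)·e^(-2x) = (2x + 1)·e^(-2x). Since e^(-2x) > 0, the only critical point is x = -1/2.
g''(-1/2) has the same sign as 2 > 0, so this is a local minimum.
g(-1/2) = (-1/2)·e^(1) ≈ -1.3591.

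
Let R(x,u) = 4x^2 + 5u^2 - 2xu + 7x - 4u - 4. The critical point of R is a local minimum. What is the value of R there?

-557/76

∂R/∂x = 8x - 2u + 7 = 0 and ∂R/∂u = -2x + 10u - 4 = 0, so (x, u) = (-31/38, 9/38).
The Hessian has R_{xx} = 8, R_{uu} = 10, R_{xu} = -2, giving D = 76 > 0 with R_{xx} > 0, so the point is a local minimum.
R(-31/38, 9/38) = -557/76.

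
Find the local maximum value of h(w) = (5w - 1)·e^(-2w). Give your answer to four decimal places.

0.6165

Differentiating with the product rule gives h'(w) = (-10w + 7)·e^(-2w). Since e^(-2w) > 0, the only critical point is w = 7/10.
h''(7/10) has the same sign as -10 < 0, so this is a local maximum.
h(7/10) = (5/2)·e^(-7/5) ≈ 0.6165.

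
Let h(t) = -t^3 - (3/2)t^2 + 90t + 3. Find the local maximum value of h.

581/2

h'(t) = -3t^2 - 3t + 90. Setting h'(t) = 0 gives t ∈ {-6, 5}.
Since h''(t) = -6t - 3, we get h''(-6) = 33 > 0 ⇒ local minimum; h''(5) = -33 < 0 ⇒ local maximum.
The local maximum is h(5) = 581/2.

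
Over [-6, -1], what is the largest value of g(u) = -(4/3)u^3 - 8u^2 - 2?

-2

Differentiating, g'(u) = -4u^2 - 16u; whose only zero in [-6, -1] is u = -4.
Compare values at every candidate in [-6, -1]: g(-6) = -2,  g(-4) = -134/3,  g(-1) = -26/3.
Hence the absolute maximum is -2 at u = -6.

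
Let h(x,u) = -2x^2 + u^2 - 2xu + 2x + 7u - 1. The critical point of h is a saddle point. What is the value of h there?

∂h/∂x = -4x - 2u + 2 = 0 and ∂h/∂u = -2x + 2u + 7 = 0, so (x, u) = (3/2, -2).
The Hessian has h_{xx} = -4, h_{uu} = 2, h_{xu} = -2, giving D = -12 < 0, so the point is a saddle point.
h(3/2, -2) = -13/2.

-13/2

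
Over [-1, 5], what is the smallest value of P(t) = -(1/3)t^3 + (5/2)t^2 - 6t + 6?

-19/6

P'(t) = -t^2 + 5t - 6, which vanishes at t = 2 and t = 3.
Evaluating at the critical points and endpoints: P(-1) = 89/6,  P(2) = 4/3,  P(3) = 3/2,  P(5) = -19/6.
Hence the absolute minimum is -19/6 at t = 5.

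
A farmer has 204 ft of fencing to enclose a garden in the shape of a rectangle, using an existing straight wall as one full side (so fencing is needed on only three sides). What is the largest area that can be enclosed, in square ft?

5202

Let the sides perpendicular to the wall have length x and the parallel side y, so 2x + y = 204 and the area is A = xy = x(204 − 2x).
A'(x) = 204 − 4x = 0 gives x = 51, and A''(x) = −4 < 0 confirms a maximum.
Then y = 204 − 2·51 = 102 and A = 5202.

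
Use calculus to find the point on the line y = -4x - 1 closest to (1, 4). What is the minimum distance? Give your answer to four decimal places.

Minimize D(x)^2 = (x - 1)^2 + (-4x - 5)^2.
d/dx[D^2] = 2(x - 1) + 2·(-4)·(-4x - 5) = 0 ⇒ x = -19/17.
Then y = 59/17 and the distance is √(81/17) ≈ 2.1828.

2.1828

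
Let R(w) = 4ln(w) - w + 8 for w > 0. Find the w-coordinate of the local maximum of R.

R'(w) = 4/w − 1 = 0 gives w = 4.
R''(w) = -4/w², which is negative for w > 0, so this is a local maximum.
R(4) = 4·ln(4) - 4 + 8 ≈ 9.5452.

4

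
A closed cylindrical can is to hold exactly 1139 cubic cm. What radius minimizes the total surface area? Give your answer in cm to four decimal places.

With radius r and height h, πr²h = 1139 so h = 1139/(πr²), and S(r) = 2πr² + 2πrh = 2πr² + 2·1139/r.
S'(r) = 4πr − 2·1139/r² = 0 ⇒ r³ = 1139/(2π), so r ≈ 5.6595 and h = 2r ≈ 11.3191.
S''(r) = 4π + 4·1139/r³ > 0, so this is the minimum; S ≈ 603.7591.

5.6595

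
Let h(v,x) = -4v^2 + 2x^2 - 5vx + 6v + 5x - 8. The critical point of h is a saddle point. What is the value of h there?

-334/57

∂h/∂v = -8v - 5x + 6 = 0 and ∂h/∂x = -5v + 4x + 5 = 0, so (v, x) = (49/57, -10/57).
The Hessian has h_{vv} = -8, h_{xx} = 4, h_{vx} = -5, giving D = -57 < 0, so the point is a saddle point.
h(49/57, -10/57) = -334/57.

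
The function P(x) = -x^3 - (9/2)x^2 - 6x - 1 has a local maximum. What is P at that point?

P'(x) = -3x^2 - 9x - 6 = 0 at x = -2, -1.
P''(x) = -6x - 9. P''(-2) = 3 > 0 ⇒ local minimum; P''(-1) = -3 < 0 ⇒ local maximum.
Thus P has its local maximum at x = -1, with value 3/2.

3/2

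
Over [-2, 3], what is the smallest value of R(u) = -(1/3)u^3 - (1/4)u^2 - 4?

R'(u) = -u^2 - (1/2)u, which vanishes at u = -1/2 and u = 0.
Candidates: R(-2) = -7/3,  R(-1/2) = -193/48,  R(0) = -4,  R(3) = -61/4.
Hence the absolute minimum is -61/4 at u = 3.

-61/4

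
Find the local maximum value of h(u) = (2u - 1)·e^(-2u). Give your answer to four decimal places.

By the product rule, h'(u) = (-4u + 4)·e^(-2u). Since e^(-2u) > 0, the only critical point is u = 1.
h''(1) has the same sign as -4 < 0, so this is a local maximum.
h(1) = (1)·e^(-2) ≈ 0.1353.

0.1353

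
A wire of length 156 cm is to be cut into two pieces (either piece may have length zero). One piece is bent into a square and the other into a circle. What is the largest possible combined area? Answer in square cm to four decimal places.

Let x be the length used for the square. Square side x/4; circle radius (156−x)/(2π).
A(x) = (x/4)² + π·((156−x)/(2π))² = x²/16 + (156−x)²/(4π) for 0 ≤ x ≤ 156. A'(x) = x/8 − (156−x)/(2π) = 0 gives x = 4·156/(π+4) ≈ 87.3755.
A'' > 0, so the interior critical point is a minimum; the maximum is at an endpoint. A(0) = 1936.5973 and A(156) = 1521.0000, so the largest area is 1936.5973.

1936.5973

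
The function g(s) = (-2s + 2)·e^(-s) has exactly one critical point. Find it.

Differentiating with the product rule gives g'(s) = (2s - 4)·e^(-s). Since e^(-s) > 0, the only critical point is s = 2.
g''(2) has the same sign as 2 > 0, so this is a local minimum.
g(2) = (-2)·e^(-2) ≈ -0.2707.

2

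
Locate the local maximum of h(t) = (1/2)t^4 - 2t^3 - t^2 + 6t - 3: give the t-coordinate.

1

Critical points: h'(t) = 2t^3 - 6t^2 - 2t + 6 vanishes at t = -1, 1, 3.
Second-derivative test with h''(t) = 6t^2 - 12t - 2: h''(-1) = 16 > 0 ⇒ local minimum; h''(1) = -8 < 0 ⇒ local maximum; h''(3) = 16 > 0 ⇒ local minimum.
Thus h has its local maximum at t = 1, with value 1/2.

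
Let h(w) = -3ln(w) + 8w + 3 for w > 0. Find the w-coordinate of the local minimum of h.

3/8

h'(w) = -3/w + 8 = 0 gives w = 3/8.
h''(w) = 3/w², which is positive for w > 0, so this is a local minimum.
h(3/8) = -3·ln(3/8) + 3 + 3 ≈ 8.9425.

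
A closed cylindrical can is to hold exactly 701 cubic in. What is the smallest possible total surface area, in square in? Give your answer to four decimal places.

436.8442

With radius r and height h, πr²h = 701 so h = 701/(πr²), and S(r) = 2πr² + 2πrh = 2πr² + 2·701/r.
S'(r) = 4πr − 2·701/r² = 0 ⇒ r³ = 701/(2π), so r ≈ 4.8141 and h = 2r ≈ 9.6281.
S''(r) = 4π + 4·701/r³ > 0, so this is the minimum; S ≈ 436.8442.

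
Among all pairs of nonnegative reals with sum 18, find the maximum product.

81

With x + y = 18, the product is P(x) = x(18 − x).
P'(x) = 18 − 2x = 0 gives x = 9; P'' = −2 < 0, so this is the maximum.
P = 9·9 = 81.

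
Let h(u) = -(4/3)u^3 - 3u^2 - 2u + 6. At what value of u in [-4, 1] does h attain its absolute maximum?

h'(u) = -4u^2 - 6u - 2, which vanishes at u = -1 and u = -1/2.
Evaluating at the critical points and endpoints: h(-4) = 154/3; h(-1) = 19/3; h(-1/2) = 77/12; h(1) = -1/3.
So the maximum is h(-4) = 154/3.

-4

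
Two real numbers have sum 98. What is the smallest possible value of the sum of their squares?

With a + b = 98, a^2 + b^2 = a^2 + (98 − a)^2.
The derivative 2a − 2(98 − a) = 4a − 196 vanishes at a = 49; second derivative 4 > 0, a minimum.
The minimum is 2·(49)^2 = 4802.

4802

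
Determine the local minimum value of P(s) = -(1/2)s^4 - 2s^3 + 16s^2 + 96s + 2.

Critical points: P'(s) = -2s^3 - 6s^2 + 32s + 96 vanishes at s = -4, -3, 4.
Since P''(s) = -6s^2 - 12s + 32, we get P''(-4) = -16 < 0 ⇒ local maximum; P''(-3) = 14 > 0 ⇒ local minimum; P''(4) = -112 < 0 ⇒ local maximum.
The local minimum is P(-3) = -257/2.

-257/2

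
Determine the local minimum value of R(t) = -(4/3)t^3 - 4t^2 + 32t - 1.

-323/3

R'(t) = -4t^2 - 8t + 32. Setting R'(t) = 0 gives t ∈ {-4, 2}.
R''(t) = -8t - 8. R''(-4) = 24 > 0 ⇒ local minimum; R''(2) = -24 < 0 ⇒ local maximum.
The local minimum is R(-4) = -323/3.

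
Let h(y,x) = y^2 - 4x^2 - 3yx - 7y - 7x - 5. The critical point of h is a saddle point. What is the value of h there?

∂h/∂y = 2y - 3x - 7 = 0 and ∂h/∂x = -3y - 8x - 7 = 0, so (y, x) = (7/5, -7/5).
The Hessian has h_{yy} = 2, h_{xx} = -8, h_{yx} = -3, giving D = -25 < 0, so the point is a saddle point.
h(7/5, -7/5) = -5.

-5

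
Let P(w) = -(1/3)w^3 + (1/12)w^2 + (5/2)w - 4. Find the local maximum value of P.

-371/324

P'(w) = -w^2 + (1/6)w + 5/2. Setting P'(w) = 0 gives w ∈ {-3/2, 5/3}.
Second-derivative test with P''(w) = -2w + 1/6: P''(-3/2) = 19/6 > 0 ⇒ local minimum; P''(5/3) = -19/6 < 0 ⇒ local maximum.
Thus P has its local maximum at w = 5/3, with value -371/324.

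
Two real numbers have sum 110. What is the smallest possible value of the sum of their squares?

With a + b = 110, a^2 + b^2 = a^2 + (110 − a)^2.
The derivative 2a − 2(110 − a) = 4a − 220 vanishes at a = 55; second derivative 4 > 0, a minimum.
The minimum is 2·(55)^2 = 6050.

6050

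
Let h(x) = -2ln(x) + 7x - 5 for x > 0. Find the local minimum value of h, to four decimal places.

h'(x) = -2/x + 7 = 0 gives x = 2/7.
h''(x) = 2/x², which is positive for x > 0, so this is a local minimum.
h(2/7) = -2·ln(2/7) + 2 - 5 ≈ -0.4945.

-0.4945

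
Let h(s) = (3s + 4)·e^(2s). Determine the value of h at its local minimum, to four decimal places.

Differentiating with the product rule gives h'(s) = (6s + 11)·e^(2s). Since e^(2s) > 0, the only critical point is s = -11/6.
h''(-11/6) has the same sign as 6 > 0, so this is a local minimum.
h(-11/6) = (-3/2)·e^(-11/3) ≈ -0.0383.

-0.0383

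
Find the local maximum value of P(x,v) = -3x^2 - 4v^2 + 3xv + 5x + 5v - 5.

∂P/∂x = -6x + 3v + 5 = 0 and ∂P/∂v = 3x - 8v + 5 = 0, so (x, v) = (55/39, 15/13).
The Hessian has P_{xx} = -6, P_{vv} = -8, P_{xv} = 3, giving D = 39 > 0 with P_{xx} < 0, so the point is a local maximum.
P(55/39, 15/13) = 55/39.

55/39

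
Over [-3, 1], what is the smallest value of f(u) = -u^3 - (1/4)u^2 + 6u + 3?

Differentiating, f'(u) = -3u^2 - (1/2)u + 6; whose only zero in [-3, 1] is u = -3/2.
Compare values at every candidate in [-3, 1]: f(-3) = 39/4; f(-3/2) = -51/16; f(1) = 31/4.
Hence the absolute minimum is -51/16 at u = -3/2.

-51/16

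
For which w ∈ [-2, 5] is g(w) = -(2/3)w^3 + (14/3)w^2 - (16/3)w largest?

The derivative is -2w^2 + (28/3)w - 16/3, which vanishes at w = 2/3 and w = 4.
Compare values at every candidate in [-2, 5]: g(-2) = 104/3,  g(2/3) = -136/81,  g(4) = 32/3,  g(5) = 20/3.
The maximum over the interval is 104/3, attained at w = -2.

-2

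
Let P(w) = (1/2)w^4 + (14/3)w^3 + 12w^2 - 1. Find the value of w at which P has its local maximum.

-3

Critical points: P'(w) = 2w^3 + 14w^2 + 24w vanishes at w = -4, -3, 0.
Second-derivative test with P''(w) = 6w^2 + 28w + 24: P''(-4) = 8 > 0 ⇒ local minimum; P''(-3) = -6 < 0 ⇒ local maximum; P''(0) = 24 > 0 ⇒ local minimum.
The local maximum is P(-3) = 43/2.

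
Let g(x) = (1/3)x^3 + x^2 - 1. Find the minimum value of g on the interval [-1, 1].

Differentiating, g'(x) = x^2 + 2x; whose only zero in [-1, 1] is x = 0.
Compare values at every candidate in [-1, 1]: g(-1) = -1/3,  g(0) = -1,  g(1) = 1/3.
The minimum over the interval is -1, attained at x = 0.

-1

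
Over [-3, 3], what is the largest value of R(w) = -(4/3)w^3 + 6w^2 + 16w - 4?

R'(w) = -4w^2 + 12w + 16, whose only zero in [-3, 3] is w = -1.
Candidates: R(-3) = 38, R(-1) = -38/3, R(3) = 62.
Hence the absolute maximum is 62 at w = 3.

62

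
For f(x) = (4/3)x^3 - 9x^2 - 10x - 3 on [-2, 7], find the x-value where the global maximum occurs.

The derivative is 4x^2 - 18x - 10, which vanishes at x = -1/2 and x = 5.
Compare values at every candidate in [-2, 7]: f(-2) = -89/3,  f(-1/2) = -5/12,  f(5) = -334/3,  f(7) = -170/3.
So the maximum is f(-1/2) = -5/12.

-1/2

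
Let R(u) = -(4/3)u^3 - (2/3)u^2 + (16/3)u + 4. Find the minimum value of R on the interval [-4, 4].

Differentiating, R'(u) = -4u^2 - (4/3)u + 16/3; which vanishes at u = -4/3 and u = 1.
Compare values at every candidate in [-4, 4]: R(-4) = 172/3, R(-4/3) = -92/81, R(1) = 22/3, R(4) = -212/3.
The minimum over the interval is -212/3, attained at u = 4.

-212/3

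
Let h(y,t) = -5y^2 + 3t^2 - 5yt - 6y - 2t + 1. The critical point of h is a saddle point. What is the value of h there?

233/85

∂h/∂y = -10y - 5t - 6 = 0 and ∂h/∂t = -5y + 6t - 2 = 0, so (y, t) = (-46/85, -2/17).
The Hessian has h_{yy} = -10, h_{tt} = 6, h_{yt} = -5, giving D = -85 < 0, so the point is a saddle point.
h(-46/85, -2/17) = 233/85.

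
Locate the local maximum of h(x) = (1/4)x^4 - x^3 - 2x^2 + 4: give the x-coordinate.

h'(x) = x^3 - 3x^2 - 4x. Setting h'(x) = 0 gives x ∈ {-1, 0, 4}.
Second-derivative test with h''(x) = 3x^2 - 6x - 4: h''(-1) = 5 > 0 ⇒ local minimum; h''(0) = -4 < 0 ⇒ local maximum; h''(4) = 20 > 0 ⇒ local minimum.
So the local maximum value is h(0) = 4.

0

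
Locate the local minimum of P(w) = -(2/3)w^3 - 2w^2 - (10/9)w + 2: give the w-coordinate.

Critical points: P'(w) = -2w^2 - 4w - 10/9 vanishes at w = -5/3, -1/3.
Since P''(w) = -4w - 4, we get P''(-5/3) = 8/3 > 0 ⇒ local minimum; P''(-1/3) = -8/3 < 0 ⇒ local maximum.
So the local minimum value is P(-5/3) = 112/81.

-5/3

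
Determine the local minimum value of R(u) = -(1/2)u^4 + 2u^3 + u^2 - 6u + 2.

R'(u) = -2u^3 + 6u^2 + 2u - 6 = 0 at u = -1, 1, 3.
Second-derivative test with R''(u) = -6u^2 + 12u + 2: R''(-1) = -16 < 0 ⇒ local maximum; R''(1) = 8 > 0 ⇒ local minimum; R''(3) = -16 < 0 ⇒ local maximum.
Thus R has its local minimum at u = 1, with value -3/2.

-3/2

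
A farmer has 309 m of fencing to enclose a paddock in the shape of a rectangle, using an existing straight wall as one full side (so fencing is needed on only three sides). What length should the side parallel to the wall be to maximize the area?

Let the sides perpendicular to the wall have length x and the parallel side y, so 2x + y = 309 and the area is A = xy = x(309 − 2x).
A'(x) = 309 − 4x = 0 gives x = 309/4, and A''(x) = −4 < 0 confirms a maximum.
Then y = 309 − 2·309/4 = 309/2 and A = 95481/8.

309/2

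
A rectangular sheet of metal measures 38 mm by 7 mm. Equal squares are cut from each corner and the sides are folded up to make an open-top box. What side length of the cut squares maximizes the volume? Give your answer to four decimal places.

With cut size x, the volume is V(x) = x(38 − 2x)(7 − 2x) for 0 < x < 3.5.
V'(x) = 12x^2 − 180x + 266. Setting V'(x) = 0 gives x ≈ 1.6619 (the root in (0, 3.5)).
V''(x) = 24x − 180 is negative there, so this is the maximum; V ≈ 211.8534.

1.6619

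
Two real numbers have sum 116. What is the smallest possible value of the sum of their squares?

With a + b = 116, a^2 + b^2 = a^2 + (116 − a)^2.
The derivative 2a − 2(116 − a) = 4a − 232 vanishes at a = 58; second derivative 4 > 0, a minimum.
The minimum is 2·(58)^2 = 6728.

6728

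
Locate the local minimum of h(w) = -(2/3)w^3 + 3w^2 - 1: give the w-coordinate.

h'(w) = -2w^2 + 6w. Setting h'(w) = 0 gives w ∈ {0, 3}.
Since h''(w) = -4w + 6, we get h''(0) = 6 > 0 ⇒ local minimum; h''(3) = -6 < 0 ⇒ local maximum.
Thus h has its local minimum at w = 0, with value -1.

0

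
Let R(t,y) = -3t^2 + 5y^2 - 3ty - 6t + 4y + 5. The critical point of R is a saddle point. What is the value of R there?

135/23

∂R/∂t = -6t - 3y - 6 = 0 and ∂R/∂y = -3t + 10y + 4 = 0, so (t, y) = (-16/23, -14/23).
The Hessian has R_{tt} = -6, R_{yy} = 10, R_{ty} = -3, giving D = -69 < 0, so the point is a saddle point.
R(-16/23, -14/23) = 135/23.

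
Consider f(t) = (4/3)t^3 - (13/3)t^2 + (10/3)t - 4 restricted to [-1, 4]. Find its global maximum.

76/3

The derivative is 4t^2 - (26/3)t + 10/3, which vanishes at t = 1/2 and t = 5/3.
Compare values at every candidate in [-1, 4]: f(-1) = -13,  f(1/2) = -13/4,  f(5/3) = -349/81,  f(4) = 76/3.
The maximum over the interval is 76/3, attained at t = 4.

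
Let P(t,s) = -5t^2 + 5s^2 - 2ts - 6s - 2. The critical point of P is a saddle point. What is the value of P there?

∂P/∂t = -10t - 2s = 0 and ∂P/∂s = -2t + 10s - 6 = 0, so (t, s) = (-3/26, 15/26).
The Hessian has P_{tt} = -10, P_{ss} = 10, P_{ts} = -2, giving D = -104 < 0, so the point is a saddle point.
P(-3/26, 15/26) = -97/26.

-97/26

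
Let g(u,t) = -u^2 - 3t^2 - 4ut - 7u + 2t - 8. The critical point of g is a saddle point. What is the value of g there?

-239/4

∂g/∂u = -2u - 4t - 7 = 0 and ∂g/∂t = -4u - 6t + 2 = 0, so (u, t) = (25/2, -8).
The Hessian has g_{uu} = -2, g_{tt} = -6, g_{ut} = -4, giving D = -4 < 0, so the point is a saddle point.
g(25/2, -8) = -239/4.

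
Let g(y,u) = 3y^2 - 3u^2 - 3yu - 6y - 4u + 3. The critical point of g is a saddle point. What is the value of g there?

∂g/∂y = 6y - 3u - 6 = 0 and ∂g/∂u = -3y - 6u - 4 = 0, so (y, u) = (8/15, -14/15).
The Hessian has g_{yy} = 6, g_{uu} = -6, g_{yu} = -3, giving D = -45 < 0, so the point is a saddle point.
g(8/15, -14/15) = 49/15.

49/15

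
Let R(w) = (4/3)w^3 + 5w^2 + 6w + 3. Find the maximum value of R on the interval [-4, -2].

The derivative is 4w^2 + 10w + 6, which has no zeros in [-4, -2].
Evaluating at the critical points and endpoints: R(-4) = -79/3; R(-2) = 1/3.
So the maximum is R(-2) = 1/3.

1/3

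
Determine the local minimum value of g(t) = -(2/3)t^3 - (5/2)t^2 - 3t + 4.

41/8

g'(t) = -2t^2 - 5t - 3 = 0 at t = -3/2, -1.
g''(t) = -4t - 5. g''(-3/2) = 1 > 0 ⇒ local minimum; g''(-1) = -1 < 0 ⇒ local maximum.
The local minimum is g(-3/2) = 41/8.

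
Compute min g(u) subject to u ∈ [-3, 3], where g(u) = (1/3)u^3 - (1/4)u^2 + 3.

-33/4

g'(u) = u^2 - (1/2)u, which vanishes at u = 0 and u = 1/2.
Evaluating at the critical points and endpoints: g(-3) = -33/4; g(0) = 3; g(1/2) = 143/48; g(3) = 39/4.
So the minimum is g(-3) = -33/4.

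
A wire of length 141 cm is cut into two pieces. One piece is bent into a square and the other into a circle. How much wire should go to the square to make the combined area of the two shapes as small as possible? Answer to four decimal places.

Let x be the length used for the square. Square side x/4; circle radius (141−x)/(2π).
A(x) = (x/4)² + π·((141−x)/(2π))² = x²/16 + (141−x)²/(4π) for 0 ≤ x ≤ 141. A'(x) = x/8 − (141−x)/(2π) = 0 gives x = 4·141/(π+4) ≈ 78.9740.
A'' = 1/8 + 1/(2π) > 0, so this gives the minimum combined area; x ≈ 78.9740 cm to the square.

78.9740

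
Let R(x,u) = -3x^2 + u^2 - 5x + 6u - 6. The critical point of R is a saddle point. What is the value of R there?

∂R/∂x = -6x - 5 = 0 and ∂R/∂u = 2u + 6 = 0, so (x, u) = (-5/6, -3).
The Hessian has R_{xx} = -6, R_{uu} = 2, R_{xu} = 0, giving D = -12 < 0, so the point is a saddle point.
R(-5/6, -3) = -155/12.

-155/12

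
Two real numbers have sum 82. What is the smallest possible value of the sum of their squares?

3362

With a + b = 82, a^2 + b^2 = a^2 + (82 − a)^2.
The derivative 2a − 2(82 − a) = 4a − 164 vanishes at a = 41; second derivative 4 > 0, a minimum.
The minimum is 2·(41)^2 = 3362.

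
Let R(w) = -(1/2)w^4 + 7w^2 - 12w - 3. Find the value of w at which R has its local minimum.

R'(w) = -2w^3 + 14w - 12 = 0 at w = -3, 1, 2.
Second-derivative test with R''(w) = -6w^2 + 14: R''(-3) = -40 < 0 ⇒ local maximum; R''(1) = 8 > 0 ⇒ local minimum; R''(2) = -10 < 0 ⇒ local maximum.
So the local minimum value is R(1) = -17/2.

1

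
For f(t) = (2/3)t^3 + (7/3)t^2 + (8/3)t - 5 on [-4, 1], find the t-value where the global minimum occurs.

f'(t) = 2t^2 + (14/3)t + 8/3, which vanishes at t = -4/3 and t = -1.
Candidates: f(-4) = -21,  f(-4/3) = -485/81,  f(-1) = -6,  f(1) = 2/3.
Hence the absolute minimum is -21 at t = -4.

-4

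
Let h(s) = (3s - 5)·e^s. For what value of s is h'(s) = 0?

Differentiating with the product rule gives h'(s) = (3s - 2)·e^s. Since e^s > 0, the only critical point is s = 2/3.
h''(2/3) has the same sign as 3 > 0, so this is a local minimum.
h(2/3) = (-3)·e^(2/3) ≈ -5.8432.

2/3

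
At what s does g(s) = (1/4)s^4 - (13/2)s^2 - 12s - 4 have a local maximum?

g'(s) = s^3 - 13s - 12. Setting g'(s) = 0 gives s ∈ {-3, -1, 4}.
g''(s) = 3s^2 - 13. g''(-3) = 14 > 0 ⇒ local minimum; g''(-1) = -10 < 0 ⇒ local maximum; g''(4) = 35 > 0 ⇒ local minimum.
The local maximum is g(-1) = 7/4.

-1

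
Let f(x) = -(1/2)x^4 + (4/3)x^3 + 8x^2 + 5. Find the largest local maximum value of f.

271/3

f'(x) = -2x^3 + 4x^2 + 16x. Setting f'(x) = 0 gives x ∈ {-2, 0, 4}.
Second-derivative test with f''(x) = -6x^2 + 8x + 16: f''(-2) = -24 < 0 ⇒ local maximum; f''(0) = 16 > 0 ⇒ local minimum; f''(4) = -48 < 0 ⇒ local maximum.
So the largest local maximum value is f(4) = 271/3.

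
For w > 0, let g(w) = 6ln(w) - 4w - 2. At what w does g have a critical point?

g'(w) = 6/w − 4 = 0 gives w = 3/2.
g''(w) = -6/w², which is negative for w > 0, so this is a local maximum.
g(3/2) = 6·ln(3/2) - 6 - 2 ≈ -5.5672.

3/2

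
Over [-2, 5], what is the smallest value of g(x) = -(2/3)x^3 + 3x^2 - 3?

-34/3

g'(x) = -2x^2 + 6x, which vanishes at x = 0 and x = 3.
Compare values at every candidate in [-2, 5]: g(-2) = 43/3; g(0) = -3; g(3) = 6; g(5) = -34/3.
The minimum over the interval is -34/3, attained at x = 5.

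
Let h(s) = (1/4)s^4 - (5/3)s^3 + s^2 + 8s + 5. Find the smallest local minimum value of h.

-1/12

h'(s) = s^3 - 5s^2 + 2s + 8. Setting h'(s) = 0 gives s ∈ {-1, 2, 4}.
h''(s) = 3s^2 - 10s + 2. h''(-1) = 15 > 0 ⇒ local minimum; h''(2) = -6 < 0 ⇒ local maximum; h''(4) = 10 > 0 ⇒ local minimum.
So the smallest local minimum value is h(-1) = -1/12.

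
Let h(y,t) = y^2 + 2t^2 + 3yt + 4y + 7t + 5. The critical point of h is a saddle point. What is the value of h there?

2

∂h/∂y = 2y + 3t + 4 = 0 and ∂h/∂t = 3y + 4t + 7 = 0, so (y, t) = (-5, 2).
The Hessian has h_{yy} = 2, h_{tt} = 4, h_{yt} = 3, giving D = -1 < 0, so the point is a saddle point.
h(-5, 2) = 2.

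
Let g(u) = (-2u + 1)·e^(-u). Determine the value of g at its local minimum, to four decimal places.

-0.4463

Differentiating with the product rule gives g'(u) = (2u - 3)·e^(-u). Since e^(-u) > 0, the only critical point is u = 3/2.
g''(3/2) has the same sign as 2 > 0, so this is a local minimum.
g(3/2) = (-2)·e^(-3/2) ≈ -0.4463.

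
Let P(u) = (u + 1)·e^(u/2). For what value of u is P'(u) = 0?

P'(u) = 1·e^(u/2) + (u + 1)·(1/2)·e^(u/2) = ((1/2)u + 3/2)·e^(u/2). Since e^(u/2) > 0, the only critical point is u = -3.
P''(-3) has the same sign as 1/2 > 0, so this is a local minimum.
P(-3) = (-2)·e^(-3/2) ≈ -0.4463.

-3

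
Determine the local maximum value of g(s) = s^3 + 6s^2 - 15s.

g'(s) = 3s^2 + 12s - 15. Setting g'(s) = 0 gives s ∈ {-5, 1}.
Since g''(s) = 6s + 12, we get g''(-5) = -18 < 0 ⇒ local maximum; g''(1) = 18 > 0 ⇒ local minimum.
The local maximum is g(-5) = 100.

100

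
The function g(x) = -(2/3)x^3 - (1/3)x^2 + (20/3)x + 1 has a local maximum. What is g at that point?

656/81

g'(x) = -2x^2 - (2/3)x + 20/3 = 0 at x = -2, 5/3.
Second-derivative test with g''(x) = -4x - 2/3: g''(-2) = 22/3 > 0 ⇒ local minimum; g''(5/3) = -22/3 < 0 ⇒ local maximum.
The local maximum is g(5/3) = 656/81.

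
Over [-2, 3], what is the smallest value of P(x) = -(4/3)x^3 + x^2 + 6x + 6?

-3

P'(x) = -4x^2 + 2x + 6, which vanishes at x = -1 and x = 3/2.
Candidates: P(-2) = 26/3; P(-1) = 7/3; P(3/2) = 51/4; P(3) = -3.
Hence the absolute minimum is -3 at x = 3.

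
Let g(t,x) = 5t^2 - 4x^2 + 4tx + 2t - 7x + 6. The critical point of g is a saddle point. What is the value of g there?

287/32

∂g/∂t = 10t + 4x + 2 = 0 and ∂g/∂x = 4t - 8x - 7 = 0, so (t, x) = (1/8, -13/16).
The Hessian has g_{tt} = 10, g_{xx} = -8, g_{tx} = 4, giving D = -96 < 0, so the point is a saddle point.
g(1/8, -13/16) = 287/32.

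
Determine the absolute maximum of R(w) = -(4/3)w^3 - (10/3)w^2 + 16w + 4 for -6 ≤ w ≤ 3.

76

Differentiating, R'(w) = -4w^2 - (20/3)w + 16; which vanishes at w = -3 and w = 4/3.
Evaluating at the critical points and endpoints: R(-6) = 76; R(-3) = -38; R(4/3) = 1316/81; R(3) = -14.
So the maximum is R(-6) = 76.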